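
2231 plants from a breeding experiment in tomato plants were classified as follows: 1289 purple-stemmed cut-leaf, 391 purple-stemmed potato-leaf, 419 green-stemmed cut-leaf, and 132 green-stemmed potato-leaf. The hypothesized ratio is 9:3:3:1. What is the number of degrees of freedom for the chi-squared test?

A goodness-of-fit test with 4 phenotype classes has df = 4 − 1 = 3.

3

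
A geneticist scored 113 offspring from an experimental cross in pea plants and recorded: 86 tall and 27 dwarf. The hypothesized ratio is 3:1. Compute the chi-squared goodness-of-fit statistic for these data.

0.074

Total ratio parts = 4. Expected numbers out of 113:
  tall: 113 × 3/4 = 84.75
  dwarf: 113 × 1/4 = 28.25
χ² = Σ (O − E)² / E
  tall: (86 − 84.75)² / 84.75 = 0.0184
  dwarf: (27 − 28.25)² / 28.25 = 0.0553
χ² = 0.0184 + 0.0553 = 0.0737 ≈ 0.074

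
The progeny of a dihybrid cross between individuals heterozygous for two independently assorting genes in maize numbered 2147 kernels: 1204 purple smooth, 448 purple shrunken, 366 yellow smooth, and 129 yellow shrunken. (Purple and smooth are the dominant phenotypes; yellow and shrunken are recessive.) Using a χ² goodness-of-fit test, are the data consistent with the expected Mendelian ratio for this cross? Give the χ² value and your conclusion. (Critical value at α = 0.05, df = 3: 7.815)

8.661; not consistent

A dihybrid F₂ with independent assortment and complete dominance at both loci gives a 9:3:3:1 phenotypic ratio.
Under the 9:3:3:1 hypothesis (Σ ratio = 16, N = 2147):
  purple smooth: 2147 × 9/16 = 1207.6875
  purple shrunken: 2147 × 3/16 = 402.5625
  yellow smooth: 2147 × 3/16 = 402.5625
  yellow shrunken: 2147 × 1/16 = 134.1875
χ² = Σ (O − E)² / E
  purple smooth: (1204 − 1207.6875)² / 1207.6875 = 0.0113
  purple shrunken: (448 − 402.5625)² / 402.5625 = 5.1286
  yellow smooth: (366 − 402.5625)² / 402.5625 = 3.3208
  yellow shrunken: (129 − 134.1875)² / 134.1875 = 0.2005
χ² = 0.0113 + 5.1286 + 3.3208 + 0.2005 = 8.6612 ≈ 8.661
Degrees of freedom = 4 − 1 = 3; critical value at α = 0.05 is 7.815.
Since 8.661 > 7.815, we reject the null hypothesis — the data do not fit the 9:3:3:1 ratio.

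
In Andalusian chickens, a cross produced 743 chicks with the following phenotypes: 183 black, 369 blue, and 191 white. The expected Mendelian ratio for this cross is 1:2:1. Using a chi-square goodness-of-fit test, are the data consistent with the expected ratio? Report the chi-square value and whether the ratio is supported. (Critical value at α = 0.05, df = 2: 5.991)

Expected counts for N = 743 under a 1:2:1 ratio (total parts = 4):
  black: 743 × 1/4 = 185.75
  blue: 743 × 2/4 = 371.5
  white: 743 × 1/4 = 185.75
χ² = Σ (O − E)² / E
  black: (183 − 185.75)² / 185.75 = 0.0407
  blue: (369 − 371.5)² / 371.5 = 0.0168
  white: (191 − 185.75)² / 185.75 = 0.1484
χ² = 0.0407 + 0.0168 + 0.1484 = 0.2059 ≈ 0.206
Degrees of freedom = 3 − 1 = 2; critical value at α = 0.05 is 5.991.
Since 0.206 < 5.991, we fail to reject the null hypothesis — the data are consistent with the 1:2:1 ratio.

0.206; consistent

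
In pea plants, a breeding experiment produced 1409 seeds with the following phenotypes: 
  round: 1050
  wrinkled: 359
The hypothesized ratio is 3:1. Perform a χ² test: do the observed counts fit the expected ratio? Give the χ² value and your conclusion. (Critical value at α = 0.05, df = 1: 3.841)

0.172; consistent

The 3:1 ratio has 4 parts, so with N = 1409 the expected counts are:
  round: 1409 × 3/4 = 1056.75
  wrinkled: 1409 × 1/4 = 352.25
χ² = Σ (O − E)² / E
  round: (1050 − 1056.75)² / 1056.75 = 0.0431
  wrinkled: (359 − 352.25)² / 352.25 = 0.1293
χ² = 0.0431 + 0.1293 = 0.1724 ≈ 0.172
Degrees of freedom = 2 − 1 = 1; critical value at α = 0.05 is 3.841.
Since 0.172 < 3.841, we fail to reject the null hypothesis — the data are consistent with the 3:1 ratio.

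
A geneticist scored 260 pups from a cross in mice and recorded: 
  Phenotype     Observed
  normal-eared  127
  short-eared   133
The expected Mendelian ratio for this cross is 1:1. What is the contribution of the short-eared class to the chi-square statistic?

Expected counts for N = 260 under a 1:1 ratio (total parts = 2):
  normal-eared: 260 × 1/2 = 130
  short-eared: 260 × 1/2 = 130
Contribution of short-eared: (133 − 130)² / 130 = 0.0692

0.069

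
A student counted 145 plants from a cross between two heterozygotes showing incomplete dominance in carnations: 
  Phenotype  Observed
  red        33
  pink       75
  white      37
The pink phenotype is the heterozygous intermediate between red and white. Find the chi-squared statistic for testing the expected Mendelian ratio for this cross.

With incomplete dominance, a heterozygote × heterozygote cross gives a 1:2:1 phenotypic ratio.
Total ratio parts = 4. Expected numbers out of 145:
  red: 145 × 1/4 = 36.25
  pink: 145 × 2/4 = 72.5
  white: 145 × 1/4 = 36.25
χ² = Σ (O − E)² / E
  red: (33 − 36.25)² / 36.25 = 0.2914
  pink: (75 − 72.5)² / 72.5 = 0.0862
  white: (37 − 36.25)² / 36.25 = 0.0155
χ² = 0.2914 + 0.0862 + 0.0155 = 0.3931 ≈ 0.393

0.393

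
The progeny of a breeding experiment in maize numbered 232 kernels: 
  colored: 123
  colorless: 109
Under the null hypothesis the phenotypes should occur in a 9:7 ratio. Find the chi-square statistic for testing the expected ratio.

0.985

Expected counts for N = 232 under a 9:7 ratio (total parts = 16):
  colored: 232 × 9/16 = 130.5
  colorless: 232 × 7/16 = 101.5
χ² = Σ (O − E)² / E
  colored: (123 − 130.5)² / 130.5 = 0.4310
  colorless: (109 − 101.5)² / 101.5 = 0.5542
χ² = 0.4310 + 0.5542 = 0.9852 ≈ 0.985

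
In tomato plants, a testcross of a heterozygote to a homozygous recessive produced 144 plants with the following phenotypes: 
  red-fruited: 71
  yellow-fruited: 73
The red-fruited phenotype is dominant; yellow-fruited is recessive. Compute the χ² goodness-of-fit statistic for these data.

A testcross of a heterozygote (Aa × aa) gives a 1:1 phenotypic ratio.
Expected counts for N = 144 under a 1:1 ratio (total parts = 2):
  red-fruited: 144 × 1/2 = 72
  yellow-fruited: 144 × 1/2 = 72
χ² = Σ (O − E)² / E
  red-fruited: (71 − 72)² / 72 = 0.0139
  yellow-fruited: (73 − 72)² / 72 = 0.0139
χ² = 0.0139 + 0.0139 = 0.0278 ≈ 0.028

0.028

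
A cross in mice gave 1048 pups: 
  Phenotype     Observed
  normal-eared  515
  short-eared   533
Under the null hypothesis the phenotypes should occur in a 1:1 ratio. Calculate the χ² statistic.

Expected counts for N = 1048 under a 1:1 ratio (total parts = 2):
  normal-eared: 1048 × 1/2 = 524
  short-eared: 1048 × 1/2 = 524
χ² = Σ (O − E)² / E
  normal-eared: (515 − 524)² / 524 = 0.1546
  short-eared: (533 − 524)² / 524 = 0.1546
χ² = 0.1546 + 0.1546 = 0.3092 ≈ 0.309

0.309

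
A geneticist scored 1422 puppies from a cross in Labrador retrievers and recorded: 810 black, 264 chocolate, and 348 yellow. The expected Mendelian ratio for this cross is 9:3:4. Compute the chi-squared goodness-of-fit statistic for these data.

0.312

Expected counts for N = 1422 under a 9:3:4 ratio (total parts = 16):
  black: 1422 × 9/16 = 799.875
  chocolate: 1422 × 3/16 = 266.625
  yellow: 1422 × 4/16 = 355.5
χ² = Σ (O − E)² / E
  black: (810 − 799.875)² / 799.875 = 0.1282
  chocolate: (264 − 266.625)² / 266.625 = 0.0258
  yellow: (348 − 355.5)² / 355.5 = 0.1582
χ² = 0.1282 + 0.0258 + 0.1582 = 0.3122 ≈ 0.312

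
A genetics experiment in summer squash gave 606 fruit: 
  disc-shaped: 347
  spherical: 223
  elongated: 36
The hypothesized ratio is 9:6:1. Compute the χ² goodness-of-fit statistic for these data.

0.282

The 9:6:1 ratio has 16 parts, so with N = 606 the expected counts are:
  disc-shaped: 606 × 9/16 = 340.875
  spherical: 606 × 6/16 = 227.25
  elongated: 606 × 1/16 = 37.875
χ² = Σ (O − E)² / E
  disc-shaped: (347 − 340.875)² / 340.875 = 0.1101
  spherical: (223 − 227.25)² / 227.25 = 0.0795
  elongated: (36 − 37.875)² / 37.875 = 0.0928
χ² = 0.1101 + 0.0795 + 0.0928 = 0.2824 ≈ 0.282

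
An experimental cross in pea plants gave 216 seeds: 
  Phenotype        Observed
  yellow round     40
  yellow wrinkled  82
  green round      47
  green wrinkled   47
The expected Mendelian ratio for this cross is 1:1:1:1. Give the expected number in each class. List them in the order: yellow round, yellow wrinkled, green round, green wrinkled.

54, 54, 54, 54

Total ratio parts = 4. Expected numbers out of 216:
  yellow round: 216 × 1/4 = 54
  yellow wrinkled: 216 × 1/4 = 54
  green round: 216 × 1/4 = 54
  green wrinkled: 216 × 1/4 = 54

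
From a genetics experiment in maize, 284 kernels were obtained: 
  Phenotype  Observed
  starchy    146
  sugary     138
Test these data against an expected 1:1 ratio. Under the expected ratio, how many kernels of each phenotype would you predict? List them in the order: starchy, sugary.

142, 142

Expected counts for N = 284 under a 1:1 ratio (total parts = 2):
  starchy: 284 × 1/2 = 142
  sugary: 284 × 1/2 = 142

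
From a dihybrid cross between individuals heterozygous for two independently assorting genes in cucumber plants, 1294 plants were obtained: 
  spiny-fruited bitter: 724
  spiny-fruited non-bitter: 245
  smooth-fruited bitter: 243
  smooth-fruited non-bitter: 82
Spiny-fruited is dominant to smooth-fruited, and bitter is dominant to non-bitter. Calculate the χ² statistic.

A dihybrid F₂ with independent assortment and complete dominance at both loci gives a 9:3:3:1 phenotypic ratio.
Expected counts for N = 1294 under a 9:3:3:1 ratio (total parts = 16):
  spiny-fruited bitter: 1294 × 9/16 = 727.875
  spiny-fruited non-bitter: 1294 × 3/16 = 242.625
  smooth-fruited bitter: 1294 × 3/16 = 242.625
  smooth-fruited non-bitter: 1294 × 1/16 = 80.875
χ² = Σ (O − E)² / E
  spiny-fruited bitter: (724 − 727.875)² / 727.875 = 0.0206
  spiny-fruited non-bitter: (245 − 242.625)² / 242.625 = 0.0232
  smooth-fruited bitter: (243 − 242.625)² / 242.625 = 0.0006
  smooth-fruited non-bitter: (82 − 80.875)² / 80.875 = 0.0156
χ² = 0.0206 + 0.0232 + 0.0006 + 0.0156 = 0.060

0.060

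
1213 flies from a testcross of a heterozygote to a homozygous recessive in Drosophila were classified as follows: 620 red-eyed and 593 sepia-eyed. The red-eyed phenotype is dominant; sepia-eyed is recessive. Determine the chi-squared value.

0.601

A testcross of a heterozygote (Aa × aa) gives a 1:1 phenotypic ratio.
Expected counts for N = 1213 under a 1:1 ratio (total parts = 2):
  red-eyed: 1213 × 1/2 = 606.5
  sepia-eyed: 1213 × 1/2 = 606.5
χ² = Σ (O − E)² / E
  red-eyed: (620 − 606.5)² / 606.5 = 0.3005
  sepia-eyed: (593 − 606.5)² / 606.5 = 0.3005
χ² = 0.3005 + 0.3005 = 0.601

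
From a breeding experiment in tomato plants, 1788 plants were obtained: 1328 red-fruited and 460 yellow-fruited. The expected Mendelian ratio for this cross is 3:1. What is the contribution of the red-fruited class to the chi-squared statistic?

0.126

The 3:1 ratio has 4 parts, so with N = 1788 the expected counts are:
  red-fruited: 1788 × 3/4 = 1341
  yellow-fruited: 1788 × 1/4 = 447
Contribution of red-fruited: (1328 − 1341)² / 1341 = 0.1260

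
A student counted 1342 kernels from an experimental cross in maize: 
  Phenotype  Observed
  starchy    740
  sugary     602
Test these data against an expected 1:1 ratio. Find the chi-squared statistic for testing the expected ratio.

Under the 1:1 hypothesis (Σ ratio = 2, N = 1342):
  starchy: 1342 × 1/2 = 671
  sugary: 1342 × 1/2 = 671
χ² = Σ (O − E)² / E
  starchy: (740 − 671)² / 671 = 7.0954
  sugary: (602 − 671)² / 671 = 7.0954
χ² = 7.0954 + 7.0954 = 14.1908 ≈ 14.191

14.191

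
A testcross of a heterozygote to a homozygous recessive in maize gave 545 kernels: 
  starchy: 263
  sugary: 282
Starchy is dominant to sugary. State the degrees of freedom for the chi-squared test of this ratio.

1

A testcross of a heterozygote (Aa × aa) gives a 1:1 phenotypic ratio.
A goodness-of-fit test with 2 phenotype classes has df = 2 − 1 = 1.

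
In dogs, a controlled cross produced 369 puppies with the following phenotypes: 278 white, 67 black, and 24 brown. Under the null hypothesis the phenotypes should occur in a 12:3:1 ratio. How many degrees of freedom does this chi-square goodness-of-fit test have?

A goodness-of-fit test with 3 phenotype classes has df = 3 − 1 = 2.

2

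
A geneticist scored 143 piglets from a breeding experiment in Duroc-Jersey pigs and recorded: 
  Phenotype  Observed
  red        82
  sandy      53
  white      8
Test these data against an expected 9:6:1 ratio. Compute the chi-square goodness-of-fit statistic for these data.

0.136

Expected counts for N = 143 under a 9:6:1 ratio (total parts = 16):
  red: 143 × 9/16 = 80.4375
  sandy: 143 × 6/16 = 53.625
  white: 143 × 1/16 = 8.9375
χ² = Σ (O − E)² / E
  red: (82 − 80.4375)² / 80.4375 = 0.0304
  sandy: (53 − 53.625)² / 53.625 = 0.0073
  white: (8 − 8.9375)² / 8.9375 = 0.0983
χ² = 0.0304 + 0.0073 + 0.0983 = 0.136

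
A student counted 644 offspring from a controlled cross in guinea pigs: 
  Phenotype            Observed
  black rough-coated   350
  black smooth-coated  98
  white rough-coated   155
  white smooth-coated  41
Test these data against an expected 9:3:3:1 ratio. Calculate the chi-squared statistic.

The 9:3:3:1 ratio has 16 parts, so with N = 644 the expected counts are:
  black rough-coated: 644 × 9/16 = 362.25
  black smooth-coated: 644 × 3/16 = 120.75
  white rough-coated: 644 × 3/16 = 120.75
  white smooth-coated: 644 × 1/16 = 40.25
χ² = Σ (O − E)² / E
  black rough-coated: (350 − 362.25)² / 362.25 = 0.4143
  black smooth-coated: (98 − 120.75)² / 120.75 = 4.2862
  white rough-coated: (155 − 120.75)² / 120.75 = 9.7148
  white smooth-coated: (41 − 40.25)² / 40.25 = 0.0140
χ² = 0.4143 + 4.2862 + 9.7148 + 0.0140 = 14.4293 ≈ 14.429

14.429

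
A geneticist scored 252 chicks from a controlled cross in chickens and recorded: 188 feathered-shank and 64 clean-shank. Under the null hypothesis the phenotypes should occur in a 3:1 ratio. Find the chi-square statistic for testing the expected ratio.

Expected counts for N = 252 under a 3:1 ratio (total parts = 4):
  feathered-shank: 252 × 3/4 = 189
  clean-shank: 252 × 1/4 = 63
χ² = Σ (O − E)² / E
  feathered-shank: (188 − 189)² / 189 = 0.0053
  clean-shank: (64 − 63)² / 63 = 0.0159
χ² = 0.0053 + 0.0159 = 0.0212 ≈ 0.021

0.021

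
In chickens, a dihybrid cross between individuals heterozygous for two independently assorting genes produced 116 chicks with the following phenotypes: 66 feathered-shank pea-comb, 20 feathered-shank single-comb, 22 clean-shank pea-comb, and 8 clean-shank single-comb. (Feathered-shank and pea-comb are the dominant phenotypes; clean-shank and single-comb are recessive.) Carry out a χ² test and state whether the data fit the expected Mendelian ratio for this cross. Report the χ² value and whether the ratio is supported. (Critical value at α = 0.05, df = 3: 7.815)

0.230; consistent

A dihybrid F₂ with independent assortment and complete dominance at both loci gives a 9:3:3:1 phenotypic ratio.
Under the 9:3:3:1 hypothesis (Σ ratio = 16, N = 116):
  feathered-shank pea-comb: 116 × 9/16 = 65.25
  feathered-shank single-comb: 116 × 3/16 = 21.75
  clean-shank pea-comb: 116 × 3/16 = 21.75
  clean-shank single-comb: 116 × 1/16 = 7.25
χ² = Σ (O − E)² / E
  feathered-shank pea-comb: (66 − 65.25)² / 65.25 = 0.0086
  feathered-shank single-comb: (20 − 21.75)² / 21.75 = 0.1408
  clean-shank pea-comb: (22 − 21.75)² / 21.75 = 0.0029
  clean-shank single-comb: (8 − 7.25)² / 7.25 = 0.0776
χ² = 0.0086 + 0.1408 + 0.0029 + 0.0776 = 0.2299 ≈ 0.230
Degrees of freedom = 4 − 1 = 3; critical value at α = 0.05 is 7.815.
Since 0.230 < 7.815, we fail to reject the null hypothesis — the data are consistent with the 9:3:3:1 ratio.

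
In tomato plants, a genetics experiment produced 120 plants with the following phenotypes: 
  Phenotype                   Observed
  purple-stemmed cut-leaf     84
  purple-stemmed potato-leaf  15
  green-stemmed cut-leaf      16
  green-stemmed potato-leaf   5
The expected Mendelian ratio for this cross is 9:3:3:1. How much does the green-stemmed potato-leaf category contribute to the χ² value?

0.833

Total ratio parts = 16. Expected numbers out of 120:
  purple-stemmed cut-leaf: 120 × 9/16 = 67.5
  purple-stemmed potato-leaf: 120 × 3/16 = 22.5
  green-stemmed cut-leaf: 120 × 3/16 = 22.5
  green-stemmed potato-leaf: 120 × 1/16 = 7.5
Contribution of green-stemmed potato-leaf: (5 − 7.5)² / 7.5 = 0.8333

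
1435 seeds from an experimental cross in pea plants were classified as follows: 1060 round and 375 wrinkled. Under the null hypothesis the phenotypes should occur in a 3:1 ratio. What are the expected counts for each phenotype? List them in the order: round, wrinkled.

1076.25, 358.75

Total ratio parts = 4. Expected numbers out of 1435:
  round: 1435 × 3/4 = 1076.25
  wrinkled: 1435 × 1/4 = 358.75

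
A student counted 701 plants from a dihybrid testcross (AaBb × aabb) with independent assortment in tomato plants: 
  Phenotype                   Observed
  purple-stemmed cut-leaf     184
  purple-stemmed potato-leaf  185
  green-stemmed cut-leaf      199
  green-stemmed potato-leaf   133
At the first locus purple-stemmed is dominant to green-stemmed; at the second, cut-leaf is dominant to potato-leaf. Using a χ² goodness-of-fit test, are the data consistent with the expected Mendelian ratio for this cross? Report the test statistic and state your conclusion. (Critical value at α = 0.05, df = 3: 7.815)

A dihybrid testcross with independent assortment gives a 1:1:1:1 ratio.
Under the 1:1:1:1 hypothesis (Σ ratio = 4, N = 701):
  purple-stemmed cut-leaf: 701 × 1/4 = 175.25
  purple-stemmed potato-leaf: 701 × 1/4 = 175.25
  green-stemmed cut-leaf: 701 × 1/4 = 175.25
  green-stemmed potato-leaf: 701 × 1/4 = 175.25
χ² = Σ (O − E)² / E
  purple-stemmed cut-leaf: (184 − 175.25)² / 175.25 = 0.4369
  purple-stemmed potato-leaf: (185 − 175.25)² / 175.25 = 0.5424
  green-stemmed cut-leaf: (199 − 175.25)² / 175.25 = 3.2186
  green-stemmed potato-leaf: (133 − 175.25)² / 175.25 = 10.1858
χ² = 0.4369 + 0.5424 + 3.2186 + 10.1858 = 14.3837 ≈ 14.384
Degrees of freedom = 4 − 1 = 3; critical value at α = 0.05 is 7.815.
Since 14.384 > 7.815, we reject the null hypothesis — the data do not fit the 1:1:1:1 ratio.

14.384; not consistent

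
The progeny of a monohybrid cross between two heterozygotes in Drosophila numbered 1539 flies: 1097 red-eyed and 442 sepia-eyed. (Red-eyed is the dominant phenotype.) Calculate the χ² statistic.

11.358

For a monohybrid cross between heterozygotes with complete dominance, the expected phenotypic ratio is 3:1.
The 3:1 ratio has 4 parts, so with N = 1539 the expected counts are:
  red-eyed: 1539 × 3/4 = 1154.25
  sepia-eyed: 1539 × 1/4 = 384.75
χ² = Σ (O − E)² / E
  red-eyed: (1097 − 1154.25)² / 1154.25 = 2.8396
  sepia-eyed: (442 − 384.75)² / 384.75 = 8.5187
χ² = 2.8396 + 8.5187 = 11.3583 ≈ 11.358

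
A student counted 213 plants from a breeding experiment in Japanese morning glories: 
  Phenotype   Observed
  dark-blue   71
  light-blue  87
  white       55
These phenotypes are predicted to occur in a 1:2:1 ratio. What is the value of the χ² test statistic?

9.545

Expected counts for N = 213 under a 1:2:1 ratio (total parts = 4):
  dark-blue: 213 × 1/4 = 53.25
  light-blue: 213 × 2/4 = 106.5
  white: 213 × 1/4 = 53.25
χ² = Σ (O − E)² / E
  dark-blue: (71 − 53.25)² / 53.25 = 5.9167
  light-blue: (87 − 106.5)² / 106.5 = 3.5704
  white: (55 − 53.25)² / 53.25 = 0.0575
χ² = 5.9167 + 3.5704 + 0.0575 = 9.5446 ≈ 9.545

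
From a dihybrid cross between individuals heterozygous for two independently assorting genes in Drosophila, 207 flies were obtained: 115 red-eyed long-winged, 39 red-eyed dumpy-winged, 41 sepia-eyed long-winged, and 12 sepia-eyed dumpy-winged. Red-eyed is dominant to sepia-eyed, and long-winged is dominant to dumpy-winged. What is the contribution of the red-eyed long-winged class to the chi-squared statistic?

0.018

A dihybrid F₂ with independent assortment and complete dominance at both loci gives a 9:3:3:1 phenotypic ratio.
The 9:3:3:1 ratio has 16 parts, so with N = 207 the expected counts are:
  red-eyed long-winged: 207 × 9/16 = 116.4375
  red-eyed dumpy-winged: 207 × 3/16 = 38.8125
  sepia-eyed long-winged: 207 × 3/16 = 38.8125
  sepia-eyed dumpy-winged: 207 × 1/16 = 12.9375
Contribution of red-eyed long-winged: (115 − 116.4375)² / 116.4375 = 0.0177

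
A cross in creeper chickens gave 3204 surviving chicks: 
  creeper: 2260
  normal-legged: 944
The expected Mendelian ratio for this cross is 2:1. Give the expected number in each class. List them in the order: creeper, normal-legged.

Expected counts for N = 3204 under a 2:1 ratio (total parts = 3):
  creeper: 3204 × 2/3 = 2136
  normal-legged: 3204 × 1/3 = 1068

2136, 1068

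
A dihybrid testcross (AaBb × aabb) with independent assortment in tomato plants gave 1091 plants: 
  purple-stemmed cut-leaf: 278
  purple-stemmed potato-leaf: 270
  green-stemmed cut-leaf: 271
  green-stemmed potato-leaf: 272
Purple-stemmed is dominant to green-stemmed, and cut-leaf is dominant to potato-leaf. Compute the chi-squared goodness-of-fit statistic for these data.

0.142

A dihybrid testcross with independent assortment gives a 1:1:1:1 ratio.
The 1:1:1:1 ratio has 4 parts, so with N = 1091 the expected counts are:
  purple-stemmed cut-leaf: 1091 × 1/4 = 272.75
  purple-stemmed potato-leaf: 1091 × 1/4 = 272.75
  green-stemmed cut-leaf: 1091 × 1/4 = 272.75
  green-stemmed potato-leaf: 1091 × 1/4 = 272.75
χ² = Σ (O − E)² / E
  purple-stemmed cut-leaf: (278 − 272.75)² / 272.75 = 0.1011
  purple-stemmed potato-leaf: (270 − 272.75)² / 272.75 = 0.0277
  green-stemmed cut-leaf: (271 − 272.75)² / 272.75 = 0.0112
  green-stemmed potato-leaf: (272 − 272.75)² / 272.75 = 0.0021
χ² = 0.1011 + 0.0277 + 0.0112 + 0.0021 = 0.1421 ≈ 0.142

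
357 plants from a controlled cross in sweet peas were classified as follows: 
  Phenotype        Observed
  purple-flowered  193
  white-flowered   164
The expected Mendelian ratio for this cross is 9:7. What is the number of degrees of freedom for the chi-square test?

A goodness-of-fit test with 2 phenotype classes has df = 2 − 1 = 1.

1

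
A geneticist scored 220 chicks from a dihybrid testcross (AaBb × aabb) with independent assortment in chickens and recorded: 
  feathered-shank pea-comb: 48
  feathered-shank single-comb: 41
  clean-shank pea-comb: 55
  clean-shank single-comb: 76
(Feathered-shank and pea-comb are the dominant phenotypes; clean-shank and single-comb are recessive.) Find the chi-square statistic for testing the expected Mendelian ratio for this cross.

A dihybrid testcross with independent assortment gives a 1:1:1:1 ratio.
Expected counts for N = 220 under a 1:1:1:1 ratio (total parts = 4):
  feathered-shank pea-comb: 220 × 1/4 = 55
  feathered-shank single-comb: 220 × 1/4 = 55
  clean-shank pea-comb: 220 × 1/4 = 55
  clean-shank single-comb: 220 × 1/4 = 55
χ² = Σ (O − E)² / E
  feathered-shank pea-comb: (48 − 55)² / 55 = 0.8909
  feathered-shank single-comb: (41 − 55)² / 55 = 3.5636
  clean-shank pea-comb: (55 − 55)² / 55 = 0.0000
  clean-shank single-comb: (76 − 55)² / 55 = 8.0182
χ² = 0.8909 + 3.5636 + 0.0000 + 8.0182 = 12.4727 ≈ 12.473

12.473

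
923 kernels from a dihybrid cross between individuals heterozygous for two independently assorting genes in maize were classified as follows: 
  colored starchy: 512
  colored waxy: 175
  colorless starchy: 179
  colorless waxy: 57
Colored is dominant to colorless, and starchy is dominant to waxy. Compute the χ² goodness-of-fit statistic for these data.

A dihybrid F₂ with independent assortment and complete dominance at both loci gives a 9:3:3:1 phenotypic ratio.
The 9:3:3:1 ratio has 16 parts, so with N = 923 the expected counts are:
  colored starchy: 923 × 9/16 = 519.1875
  colored waxy: 923 × 3/16 = 173.0625
  colorless starchy: 923 × 3/16 = 173.0625
  colorless waxy: 923 × 1/16 = 57.6875
χ² = Σ (O − E)² / E
  colored starchy: (512 − 519.1875)² / 519.1875 = 0.0995
  colored waxy: (175 − 173.0625)² / 173.0625 = 0.0217
  colorless starchy: (179 − 173.0625)² / 173.0625 = 0.2037
  colorless waxy: (57 − 57.6875)² / 57.6875 = 0.0082
χ² = 0.0995 + 0.0217 + 0.2037 + 0.0082 = 0.3331 ≈ 0.333

0.333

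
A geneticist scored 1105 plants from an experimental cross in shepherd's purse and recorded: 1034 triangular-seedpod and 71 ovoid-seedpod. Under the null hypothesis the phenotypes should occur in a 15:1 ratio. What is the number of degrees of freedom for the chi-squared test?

A goodness-of-fit test with 2 phenotype classes has df = 2 − 1 = 1.

1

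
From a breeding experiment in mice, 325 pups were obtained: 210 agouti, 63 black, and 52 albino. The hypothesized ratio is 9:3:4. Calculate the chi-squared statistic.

14.643

Total ratio parts = 16. Expected numbers out of 325:
  agouti: 325 × 9/16 = 182.8125
  black: 325 × 3/16 = 60.9375
  albino: 325 × 4/16 = 81.25
χ² = Σ (O − E)² / E
  agouti: (210 − 182.8125)² / 182.8125 = 4.0433
  black: (63 − 60.9375)² / 60.9375 = 0.0698
  albino: (52 − 81.25)² / 81.25 = 10.5300
χ² = 4.0433 + 0.0698 + 10.5300 = 14.6431 ≈ 14.643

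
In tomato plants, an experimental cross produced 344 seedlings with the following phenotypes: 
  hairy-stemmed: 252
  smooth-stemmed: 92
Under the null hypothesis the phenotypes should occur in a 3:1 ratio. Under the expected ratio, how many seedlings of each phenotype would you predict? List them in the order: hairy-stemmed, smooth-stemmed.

258, 86

Expected counts for N = 344 under a 3:1 ratio (total parts = 4):
  hairy-stemmed: 344 × 3/4 = 258
  smooth-stemmed: 344 × 1/4 = 86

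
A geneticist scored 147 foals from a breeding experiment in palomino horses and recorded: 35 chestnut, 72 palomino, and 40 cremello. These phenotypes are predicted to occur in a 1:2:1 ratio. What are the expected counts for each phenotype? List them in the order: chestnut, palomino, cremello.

Expected counts for N = 147 under a 1:2:1 ratio (total parts = 4):
  chestnut: 147 × 1/4 = 36.75
  palomino: 147 × 2/4 = 73.5
  cremello: 147 × 1/4 = 36.75

36.75, 73.5, 36.75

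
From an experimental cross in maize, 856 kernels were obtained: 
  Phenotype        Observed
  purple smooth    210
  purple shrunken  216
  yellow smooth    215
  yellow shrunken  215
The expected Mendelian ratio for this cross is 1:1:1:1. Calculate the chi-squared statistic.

0.103

Expected counts for N = 856 under a 1:1:1:1 ratio (total parts = 4):
  purple smooth: 856 × 1/4 = 214
  purple shrunken: 856 × 1/4 = 214
  yellow smooth: 856 × 1/4 = 214
  yellow shrunken: 856 × 1/4 = 214
χ² = Σ (O − E)² / E
  purple smooth: (210 − 214)² / 214 = 0.0748
  purple shrunken: (216 − 214)² / 214 = 0.0187
  yellow smooth: (215 − 214)² / 214 = 0.0047
  yellow shrunken: (215 − 214)² / 214 = 0.0047
χ² = 0.0748 + 0.0187 + 0.0047 + 0.0047 = 0.1029 ≈ 0.103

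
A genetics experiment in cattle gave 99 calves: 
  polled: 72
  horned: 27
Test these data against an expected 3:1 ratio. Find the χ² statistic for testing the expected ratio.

0.273

Under the 3:1 hypothesis (Σ ratio = 4, N = 99):
  polled: 99 × 3/4 = 74.25
  horned: 99 × 1/4 = 24.75
χ² = Σ (O − E)² / E
  polled: (72 − 74.25)² / 74.25 = 0.0682
  horned: (27 − 24.75)² / 24.75 = 0.2045
χ² = 0.0682 + 0.2045 = 0.2727 ≈ 0.273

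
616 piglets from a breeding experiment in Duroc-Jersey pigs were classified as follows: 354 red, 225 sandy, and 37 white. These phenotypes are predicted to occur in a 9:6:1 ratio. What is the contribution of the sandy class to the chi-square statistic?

0.156

Under the 9:6:1 hypothesis (Σ ratio = 16, N = 616):
  red: 616 × 9/16 = 346.5
  sandy: 616 × 6/16 = 231
  white: 616 × 1/16 = 38.5
Contribution of sandy: (225 − 231)² / 231 = 0.1558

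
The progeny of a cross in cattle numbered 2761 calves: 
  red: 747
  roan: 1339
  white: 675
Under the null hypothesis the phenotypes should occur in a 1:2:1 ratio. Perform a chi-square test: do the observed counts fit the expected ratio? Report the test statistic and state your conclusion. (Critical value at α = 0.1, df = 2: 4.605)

6.250; not consistent

Under the 1:2:1 hypothesis (Σ ratio = 4, N = 2761):
  red: 2761 × 1/4 = 690.25
  roan: 2761 × 2/4 = 1380.5
  white: 2761 × 1/4 = 690.25
χ² = Σ (O − E)² / E
  red: (747 − 690.25)² / 690.25 = 4.6658
  roan: (1339 − 1380.5)² / 1380.5 = 1.2476
  white: (675 − 690.25)² / 690.25 = 0.3369
χ² = 4.6658 + 1.2476 + 0.3369 = 6.2503 ≈ 6.250
Degrees of freedom = 3 − 1 = 2; critical value at α = 0.1 is 4.605.
Since 6.250 > 4.605, we reject the null hypothesis — the data do not fit the 1:2:1 ratio.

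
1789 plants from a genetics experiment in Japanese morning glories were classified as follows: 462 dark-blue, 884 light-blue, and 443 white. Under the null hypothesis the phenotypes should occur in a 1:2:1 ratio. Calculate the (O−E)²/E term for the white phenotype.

0.040

Total ratio parts = 4. Expected numbers out of 1789:
  dark-blue: 1789 × 1/4 = 447.25
  light-blue: 1789 × 2/4 = 894.5
  white: 1789 × 1/4 = 447.25
Contribution of white: (443 − 447.25)² / 447.25 = 0.0404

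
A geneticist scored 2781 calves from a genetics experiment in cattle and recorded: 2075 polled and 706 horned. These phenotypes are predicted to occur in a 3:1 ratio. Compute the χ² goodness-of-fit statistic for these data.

Under the 3:1 hypothesis (Σ ratio = 4, N = 2781):
  polled: 2781 × 3/4 = 2085.75
  horned: 2781 × 1/4 = 695.25
χ² = Σ (O − E)² / E
  polled: (2075 − 2085.75)² / 2085.75 = 0.0554
  horned: (706 − 695.25)² / 695.25 = 0.1662
χ² = 0.0554 + 0.1662 = 0.2216 ≈ 0.222

0.222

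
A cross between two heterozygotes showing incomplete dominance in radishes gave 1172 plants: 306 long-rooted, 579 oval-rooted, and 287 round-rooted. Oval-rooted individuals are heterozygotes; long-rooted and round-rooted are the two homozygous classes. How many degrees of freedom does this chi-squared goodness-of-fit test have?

2

With incomplete dominance, a heterozygote × heterozygote cross gives a 1:2:1 phenotypic ratio.
A goodness-of-fit test with 3 phenotype classes has df = 3 − 1 = 2.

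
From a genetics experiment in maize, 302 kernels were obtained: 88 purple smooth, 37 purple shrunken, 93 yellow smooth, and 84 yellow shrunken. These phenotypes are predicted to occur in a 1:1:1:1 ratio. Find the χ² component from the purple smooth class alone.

Expected counts for N = 302 under a 1:1:1:1 ratio (total parts = 4):
  purple smooth: 302 × 1/4 = 75.5
  purple shrunken: 302 × 1/4 = 75.5
  yellow smooth: 302 × 1/4 = 75.5
  yellow shrunken: 302 × 1/4 = 75.5
Contribution of purple smooth: (88 − 75.5)² / 75.5 = 2.0695

2.070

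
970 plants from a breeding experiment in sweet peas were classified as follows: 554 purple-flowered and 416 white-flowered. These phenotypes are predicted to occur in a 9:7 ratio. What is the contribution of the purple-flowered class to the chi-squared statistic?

0.129

Expected counts for N = 970 under a 9:7 ratio (total parts = 16):
  purple-flowered: 970 × 9/16 = 545.625
  white-flowered: 970 × 7/16 = 424.375
Contribution of purple-flowered: (554 − 545.625)² / 545.625 = 0.1286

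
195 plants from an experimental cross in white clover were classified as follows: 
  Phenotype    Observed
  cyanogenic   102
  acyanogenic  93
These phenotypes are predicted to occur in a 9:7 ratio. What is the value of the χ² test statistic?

Under the 9:7 hypothesis (Σ ratio = 16, N = 195):
  cyanogenic: 195 × 9/16 = 109.6875
  acyanogenic: 195 × 7/16 = 85.3125
χ² = Σ (O − E)² / E
  cyanogenic: (102 − 109.6875)² / 109.6875 = 0.5388
  acyanogenic: (93 − 85.3125)² / 85.3125 = 0.6927
χ² = 0.5388 + 0.6927 = 1.2315 ≈ 1.232

1.232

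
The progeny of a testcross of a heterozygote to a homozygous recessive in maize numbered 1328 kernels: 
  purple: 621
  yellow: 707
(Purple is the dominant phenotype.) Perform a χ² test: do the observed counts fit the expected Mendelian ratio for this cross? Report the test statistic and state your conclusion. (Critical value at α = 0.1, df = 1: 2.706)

5.569; not consistent

A testcross of a heterozygote (Aa × aa) gives a 1:1 phenotypic ratio.
Total ratio parts = 2. Expected numbers out of 1328:
  purple: 1328 × 1/2 = 664
  yellow: 1328 × 1/2 = 664
χ² = Σ (O − E)² / E
  purple: (621 − 664)² / 664 = 2.7846
  yellow: (707 − 664)² / 664 = 2.7846
χ² = 2.7846 + 2.7846 = 5.5692 ≈ 5.569
Degrees of freedom = 2 − 1 = 1; critical value at α = 0.1 is 2.706.
Since 5.569 > 2.706, we reject the null hypothesis — the data do not fit the 1:1 ratio.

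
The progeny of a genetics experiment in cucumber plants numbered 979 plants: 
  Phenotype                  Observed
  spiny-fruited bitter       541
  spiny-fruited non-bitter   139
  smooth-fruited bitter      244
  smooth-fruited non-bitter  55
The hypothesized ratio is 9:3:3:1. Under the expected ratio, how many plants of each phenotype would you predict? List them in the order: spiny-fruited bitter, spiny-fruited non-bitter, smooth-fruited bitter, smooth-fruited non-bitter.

550.6875, 183.5625, 183.5625, 61.1875

Total ratio parts = 16. Expected numbers out of 979:
  spiny-fruited bitter: 979 × 9/16 = 550.6875
  spiny-fruited non-bitter: 979 × 3/16 = 183.5625
  smooth-fruited bitter: 979 × 3/16 = 183.5625
  smooth-fruited non-bitter: 979 × 1/16 = 61.1875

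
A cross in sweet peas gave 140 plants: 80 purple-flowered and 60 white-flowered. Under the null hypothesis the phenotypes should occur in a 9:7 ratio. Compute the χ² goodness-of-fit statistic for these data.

The 9:7 ratio has 16 parts, so with N = 140 the expected counts are:
  purple-flowered: 140 × 9/16 = 78.75
  white-flowered: 140 × 7/16 = 61.25
χ² = Σ (O − E)² / E
  purple-flowered: (80 − 78.75)² / 78.75 = 0.0198
  white-flowered: (60 − 61.25)² / 61.25 = 0.0255
χ² = 0.0198 + 0.0255 = 0.0453 ≈ 0.045

0.045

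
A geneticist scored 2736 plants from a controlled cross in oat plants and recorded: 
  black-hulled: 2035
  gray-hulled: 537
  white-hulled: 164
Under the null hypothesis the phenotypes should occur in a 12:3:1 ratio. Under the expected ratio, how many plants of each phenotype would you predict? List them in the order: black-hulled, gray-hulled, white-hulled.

Expected counts for N = 2736 under a 12:3:1 ratio (total parts = 16):
  black-hulled: 2736 × 12/16 = 2052
  gray-hulled: 2736 × 3/16 = 513
  white-hulled: 2736 × 1/16 = 171

2052, 513, 171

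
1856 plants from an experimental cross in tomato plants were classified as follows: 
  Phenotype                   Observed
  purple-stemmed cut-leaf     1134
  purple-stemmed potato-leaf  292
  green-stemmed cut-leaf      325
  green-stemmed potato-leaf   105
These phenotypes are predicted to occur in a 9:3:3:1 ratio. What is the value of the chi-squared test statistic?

The 9:3:3:1 ratio has 16 parts, so with N = 1856 the expected counts are:
  purple-stemmed cut-leaf: 1856 × 9/16 = 1044
  purple-stemmed potato-leaf: 1856 × 3/16 = 348
  green-stemmed cut-leaf: 1856 × 3/16 = 348
  green-stemmed potato-leaf: 1856 × 1/16 = 116
χ² = Σ (O − E)² / E
  purple-stemmed cut-leaf: (1134 − 1044)² / 1044 = 7.7586
  purple-stemmed potato-leaf: (292 − 348)² / 348 = 9.0115
  green-stemmed cut-leaf: (325 − 348)² / 348 = 1.5201
  green-stemmed potato-leaf: (105 − 116)² / 116 = 1.0431
χ² = 7.7586 + 9.0115 + 1.5201 + 1.0431 = 19.3333 ≈ 19.333

19.333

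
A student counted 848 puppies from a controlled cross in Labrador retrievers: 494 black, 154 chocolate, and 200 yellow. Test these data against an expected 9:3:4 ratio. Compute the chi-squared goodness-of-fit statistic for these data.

Under the 9:3:4 hypothesis (Σ ratio = 16, N = 848):
  black: 848 × 9/16 = 477
  chocolate: 848 × 3/16 = 159
  yellow: 848 × 4/16 = 212
χ² = Σ (O − E)² / E
  black: (494 − 477)² / 477 = 0.6059
  chocolate: (154 − 159)² / 159 = 0.1572
  yellow: (200 − 212)² / 212 = 0.6792
χ² = 0.6059 + 0.1572 + 0.6792 = 1.4423 ≈ 1.442

1.442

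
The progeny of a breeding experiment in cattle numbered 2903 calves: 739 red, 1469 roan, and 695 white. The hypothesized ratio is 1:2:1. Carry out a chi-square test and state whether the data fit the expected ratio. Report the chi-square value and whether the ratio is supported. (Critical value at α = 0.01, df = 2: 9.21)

1.756; consistent

The 1:2:1 ratio has 4 parts, so with N = 2903 the expected counts are:
  red: 2903 × 1/4 = 725.75
  roan: 2903 × 2/4 = 1451.5
  white: 2903 × 1/4 = 725.75
χ² = Σ (O − E)² / E
  red: (739 − 725.75)² / 725.75 = 0.2419
  roan: (1469 − 1451.5)² / 1451.5 = 0.2110
  white: (695 − 725.75)² / 725.75 = 1.3029
χ² = 0.2419 + 0.2110 + 1.3029 = 1.7558 ≈ 1.756
Degrees of freedom = 3 − 1 = 2; critical value at α = 0.01 is 9.21.
Since 1.756 < 9.21, we fail to reject the null hypothesis — the data are consistent with the 1:2:1 ratio.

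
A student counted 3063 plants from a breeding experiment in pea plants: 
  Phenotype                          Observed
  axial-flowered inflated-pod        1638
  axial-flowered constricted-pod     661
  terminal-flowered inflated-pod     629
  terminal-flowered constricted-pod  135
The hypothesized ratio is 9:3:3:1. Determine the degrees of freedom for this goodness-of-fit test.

A goodness-of-fit test with 4 phenotype classes has df = 4 − 1 = 3.

3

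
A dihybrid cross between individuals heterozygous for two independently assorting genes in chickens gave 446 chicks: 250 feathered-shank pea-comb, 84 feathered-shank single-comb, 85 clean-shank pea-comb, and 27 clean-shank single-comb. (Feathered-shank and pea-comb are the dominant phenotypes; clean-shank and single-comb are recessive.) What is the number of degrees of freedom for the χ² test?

A dihybrid F₂ with independent assortment and complete dominance at both loci gives a 9:3:3:1 phenotypic ratio.
A goodness-of-fit test with 4 phenotype classes has df = 4 − 1 = 3.

3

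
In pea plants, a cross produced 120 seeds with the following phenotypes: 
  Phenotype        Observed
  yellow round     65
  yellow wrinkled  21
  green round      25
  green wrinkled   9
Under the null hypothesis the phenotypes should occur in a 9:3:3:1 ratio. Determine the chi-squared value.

0.770

Total ratio parts = 16. Expected numbers out of 120:
  yellow round: 120 × 9/16 = 67.5
  yellow wrinkled: 120 × 3/16 = 22.5
  green round: 120 × 3/16 = 22.5
  green wrinkled: 120 × 1/16 = 7.5
χ² = Σ (O − E)² / E
  yellow round: (65 − 67.5)² / 67.5 = 0.0926
  yellow wrinkled: (21 − 22.5)² / 22.5 = 0.1000
  green round: (25 − 22.5)² / 22.5 = 0.2778
  green wrinkled: (9 − 7.5)² / 7.5 = 0.3000
χ² = 0.0926 + 0.1000 + 0.2778 + 0.3000 = 0.7704 ≈ 0.770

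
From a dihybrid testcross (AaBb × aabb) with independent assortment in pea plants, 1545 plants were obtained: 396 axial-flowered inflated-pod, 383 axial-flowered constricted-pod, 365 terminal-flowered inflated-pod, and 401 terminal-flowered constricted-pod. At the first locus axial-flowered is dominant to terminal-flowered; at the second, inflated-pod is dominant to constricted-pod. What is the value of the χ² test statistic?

A dihybrid testcross with independent assortment gives a 1:1:1:1 ratio.
Total ratio parts = 4. Expected numbers out of 1545:
  axial-flowered inflated-pod: 1545 × 1/4 = 386.25
  axial-flowered constricted-pod: 1545 × 1/4 = 386.25
  terminal-flowered inflated-pod: 1545 × 1/4 = 386.25
  terminal-flowered constricted-pod: 1545 × 1/4 = 386.25
χ² = Σ (O − E)² / E
  axial-flowered inflated-pod: (396 − 386.25)² / 386.25 = 0.2461
  axial-flowered constricted-pod: (383 − 386.25)² / 386.25 = 0.0273
  terminal-flowered inflated-pod: (365 − 386.25)² / 386.25 = 1.1691
  terminal-flowered constricted-pod: (401 − 386.25)² / 386.25 = 0.5633
χ² = 0.2461 + 0.0273 + 1.1691 + 0.5633 = 2.0058 ≈ 2.006

2.006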